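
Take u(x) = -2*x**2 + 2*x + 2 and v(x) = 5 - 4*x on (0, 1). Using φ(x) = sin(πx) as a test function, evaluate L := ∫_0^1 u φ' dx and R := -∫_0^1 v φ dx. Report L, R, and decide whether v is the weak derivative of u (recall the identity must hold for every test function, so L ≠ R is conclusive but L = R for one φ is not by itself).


LHS = 0, RHS = -6/π. No, v is not the weak derivative of u.

u(x) = -2*x**2 + 2*x + 2, classical derivative u'(x) = 2 - 4*x.
φ(x) = sin(πx), so φ'(x) = π*cos(π*x).
Note φ(0) = φ(1) = 0, so the boundary term u·φ vanishes.
LHS = ∫_0^1 u(x) φ'(x) dx = ∫_0^1 (-2*π*x^2*cos(π*x) + 2*π*x*cos(π*x) + 2*π*cos(π*x)) dx. Term by term:
  ∫_0^1 2*π*cos(π*x) dx = 0;  ∫_0^1 -2*π*x^2*cos(π*x) dx = 4/π;  ∫_0^1 2*π*x*cos(π*x) dx = -4/π.
Sum: 0 + 4/π − 4/π = 0.
So LHS = 0.
∫_0^1 v(x) φ(x) dx = ∫_0^1 (-4*x*sin(π*x) + 5*sin(π*x)) dx. Term by term:
  ∫_0^1 5*sin(π*x) dx = 10/π;  ∫_0^1 -4*x*sin(π*x) dx = -4/π.
Sum: 10/π − 4/π = 6/π.
So RHS = -∫_0^1 v(x) φ(x) dx = -6/π.
LHS − RHS = 6/π ≠ 0, so the identity fails.
(For a valid weak derivative the identity must hold for EVERY test function, in particular this one. The failure shows v is NOT the weak derivative of u.)
Correct weak derivative would be u'(x) = 2 - 4*x.


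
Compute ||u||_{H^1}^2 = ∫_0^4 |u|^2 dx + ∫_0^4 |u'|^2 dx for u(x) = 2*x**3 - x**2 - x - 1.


||u||_{H^1}^2 = 1225912/105

The H^1 norm (squared) on an interval (0, L) is
  ||u||_{H^1}^2 = ∫_0^L u(x)^2 dx + ∫_0^L u'(x)^2 dx.
Compute u'(x) = 6*x**2 - 2*x - 1.
Then u(x)^2 = 4*x**6 - 4*x**5 - 3*x**4 - 2*x**3 + 3*x**2 + 2*x + 1 and u'(x)^2 = 36*x**4 - 24*x**3 - 8*x**2 + 4*x + 1.
Integrate each monomial from 0 to 4 using ∫_0^4 c·x^n dx = c·4^(n+1)/(n+1):
  ∫_0^4 u(x)^2 dx = ∫_0^4 (4*x^6 - 4*x^5 - 3*x^4 - 2*x^3 + 3*x^2 + 2*x + 1) dx. Term by term:
    ∫_0^4 4*x^6 dx = 65536/7;  ∫_0^4 -4*x^5 dx = -8192/3;  ∫_0^4 -3*x^4 dx = -3072/5;
    ∫_0^4 -2*x^3 dx = -128;  ∫_0^4 3*x^2 dx = 64;  ∫_0^4 2*x dx = 16;
    ∫_0^4 1 dx = 4.
  Sum: 65536/7 − 8192/3 − 3072/5 − 128 + 64 + 16 + 4 = 627188/105.
  ∫_0^4 u'(x)^2 dx = ∫_0^4 (36*x^4 - 24*x^3 - 8*x^2 + 4*x + 1) dx. Term by term:
    ∫_0^4 36*x^4 dx = 36864/5;  ∫_0^4 -24*x^3 dx = -1536;  ∫_0^4 -8*x^2 dx = -512/3;
    ∫_0^4 4*x dx = 32;  ∫_0^4 1 dx = 4.
  Sum: 36864/5 − 1536 − 512/3 + 32 + 4 = 85532/15.
Adding: ||u||_{H^1}^2 = 627188/105 + 85532/15 = 1225912/105.


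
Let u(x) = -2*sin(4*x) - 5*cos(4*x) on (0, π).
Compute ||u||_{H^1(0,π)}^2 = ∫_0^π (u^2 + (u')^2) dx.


||u||_{H^1(0,π)}^2 = 493*π/2

u'(x) = 20*sin(4*x) - 8*cos(4*x).
Expand u² and (u')² and integrate term by term on (0, π), using: for integers n ≥ 1, ∫_0^π sin²(nx) dx = ∫_0^π cos²(nx) dx = π/2; for n ≠ n', ∫_0^π sin(nx)sin(n'x) dx = ∫_0^π cos(nx)cos(n'x) dx = 0; and by product-to-sum, ∫_0^π sin(nx)cos(n'x) dx = ½∫_0^π [sin((n+n')x) + sin((n−n')x)] dx, which is 0 when n+n' is even and 2n/(n²−n'²) when n+n' is odd (it need not vanish on (0, π)).
  u² squared terms: (-5)²·∫cos(4x)² dx = 25·π/2 = 25*π/2;  (-2)²·∫sin(4x)² dx = 4·π/2 = 2*π.
  u² cross terms: 2·(-5)·(-2)·∫cos(4x)·sin(4x) dx = 20·(0) = 0.
  So ∫_0^π u² dx = 25*π/2 + 2*π + 0 = 29*π/2.
  (u')² squared terms: (-8)²·∫cos(4x)² dx = 64·π/2 = 32*π;  (20)²·∫sin(4x)² dx = 400·π/2 = 200*π.
  (u')² cross terms: 2·(-8)·(20)·∫cos(4x)·sin(4x) dx = -320·(0) = 0.
  So ∫_0^π (u')² dx = 32*π + 200*π + 0 = 232*π.
||u||_{H^1}^2 = (29*π/2) + (232*π) = 493*π/2.


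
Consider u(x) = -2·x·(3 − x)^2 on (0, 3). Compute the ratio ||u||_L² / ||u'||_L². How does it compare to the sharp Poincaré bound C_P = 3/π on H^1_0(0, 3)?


||u||_L² / ||u'||_L² = 3*sqrt(14)/14 < C_P = 3/π.

u(x) = -2·x·(3 − x)^2, so u'(x) = 6*(1 - x)*(x - 3).
u(x) = -2·x·(3 − x)^2 vanishes at x = 0 and x = 3, so u ∈ H^1_0(0, 3). Differentiate via the product rule and integrate the resulting polynomials term by term.
  ∫_0^3 u² dx = ∫_0^3 (4*x^6 - 48*x^5 + 216*x^4 - 432*x^3 + 324*x^2) dx. Term by term:
    ∫_0^3 4*x^6 dx = 8748/7;  ∫_0^3 -48*x^5 dx = -5832;  ∫_0^3 216*x^4 dx = 52488/5;
    ∫_0^3 -432*x^3 dx = -8748;  ∫_0^3 324*x^2 dx = 2916.
  Sum: 8748/7 − 5832 + 52488/5 − 8748 + 2916 = 2916/35.
  ∫_0^3 (u')² dx = ∫_0^3 (36*x^4 - 288*x^3 + 792*x^2 - 864*x + 324) dx. Term by term:
    ∫_0^3 36*x^4 dx = 8748/5;  ∫_0^3 -288*x^3 dx = -5832;  ∫_0^3 792*x^2 dx = 7128;
    ∫_0^3 -864*x dx = -3888;  ∫_0^3 324 dx = 972.
  Sum: 8748/5 − 5832 + 7128 − 3888 + 972 = 648/5.
∫_0^3 u² dx = 2916/35, so ||u||_L² = 54*sqrt(35)/35.
∫_0^3 (u')² dx = 648/5, so ||u'||_L² = 18*sqrt(10)/5.
Ratio ||u||_L² / ||u'||_L² = 3*sqrt(14)/14.
Sharp Poincaré constant on H^1_0(0, 3) is C_P = L/π = 3/π, achieved by sin(π/3·x).
A polynomial bump cannot attain the sharp Poincaré constant (only the first sine eigenfunction does), so the ratio is strictly less than C_P, consistent with ||u||_L² ≤ C_P ||u'||_L².


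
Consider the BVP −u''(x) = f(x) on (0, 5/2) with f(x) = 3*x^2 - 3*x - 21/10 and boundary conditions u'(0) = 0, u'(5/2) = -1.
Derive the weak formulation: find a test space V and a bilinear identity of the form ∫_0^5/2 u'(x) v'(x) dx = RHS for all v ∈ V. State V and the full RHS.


V = H^1(0, 5/2) (v unrestricted at boundary; u is determined up to an additive constant); weak form: ∫_0^5/2 u'v' dx = ∫_0^5/2 (3*x^2 - 3*x - 21/10) v dx − v(5/2) for all v ∈ V.

Multiply both sides by a test function v and integrate from 0 to 5/2:
  ∫_0^5/2 −u''(x) v(x) dx = ∫_0^5/2 f(x) v(x) dx.
Integrate the LHS by parts once:
  ∫_0^5/2 −u'' v dx = −[u'(x) v(x)]_0^5/2 + ∫_0^5/2 u'(x) v'(x) dx.
Thus ∫_0^5/2 u'(x) v'(x) dx = ∫_0^5/2 f(x) v(x) dx + [u'(x) v(x)]_0^5/2.
Choose V so that boundary terms are either known or forced to vanish.
u has inhomogeneous Neumann u'(0) = 0, u'(5/2) = -1. [u' v]_0^5/2 = (-1)·v(5/2) − (0)·v(0) = − v(5/2). Take V = H^1(0, 5/2); boundary term becomes part of RHS.
Weak formulation: find u (satisfying any essential BC) such that ∫_0^5/2 u'(x) v'(x) dx = ∫_0^5/2 f v dx − v(5/2) for all v ∈ V (Neumann data are natural BCs: they enter the RHS as boundary terms).
Substituting f(x) = 3*x^2 - 3*x - 21/10, the right-hand side is ∫_0^5/2 (3*x^2 - 3*x - 21/10) v dx − v(5/2).
Compatibility check (pure Neumann): taking v ≡ 1 ∈ V gives 0 = ∫_0^5/2 f dx + (-1) − (0), i.e. ∫_0^5/2 f dx must equal u'(0) − u'(5/2) = 1. Indeed ∫_0^5/2 (3*x^2 - 3*x - 21/10) dx = 1, so the data are compatible. The solution is then unique only up to an additive constant (fix it e.g. by requiring ∫_0^5/2 u dx = 0).


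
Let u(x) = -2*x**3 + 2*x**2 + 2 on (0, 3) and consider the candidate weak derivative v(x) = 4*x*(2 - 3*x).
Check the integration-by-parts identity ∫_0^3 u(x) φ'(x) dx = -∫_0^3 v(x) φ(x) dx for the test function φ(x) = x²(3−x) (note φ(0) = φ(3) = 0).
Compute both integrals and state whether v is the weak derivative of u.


LHS = 486/5, RHS = 972/5. No, v is not the weak derivative of u.

u(x) = -2*x**3 + 2*x**2 + 2, classical derivative u'(x) = -6*x**2 + 4*x.
φ(x) = x²(3−x), so φ'(x) = 3*x*(2 - x).
Note φ(0) = φ(3) = 0, so the boundary term u·φ vanishes.
LHS = ∫_0^3 u(x) φ'(x) dx = ∫_0^3 (6*x^5 - 18*x^4 + 12*x^3 - 6*x^2 + 12*x) dx. Term by term:
  ∫_0^3 6*x^5 dx = 729;  ∫_0^3 -18*x^4 dx = -4374/5;  ∫_0^3 12*x^3 dx = 243;
  ∫_0^3 -6*x^2 dx = -54;  ∫_0^3 12*x dx = 54.
Sum: 729 − 4374/5 + 243 − 54 + 54 = 486/5.
So LHS = 486/5.
∫_0^3 v(x) φ(x) dx = ∫_0^3 (12*x^5 - 44*x^4 + 24*x^3) dx. Term by term:
  ∫_0^3 12*x^5 dx = 1458;  ∫_0^3 -44*x^4 dx = -10692/5;  ∫_0^3 24*x^3 dx = 486.
Sum: 1458 − 10692/5 + 486 = -972/5.
So RHS = -∫_0^3 v(x) φ(x) dx = 972/5.
LHS − RHS = -486/5 ≠ 0, so the identity fails.
(For a valid weak derivative the identity must hold for EVERY test function, in particular this one. The failure shows v is NOT the weak derivative of u.)
Correct weak derivative would be u'(x) = -6*x**2 + 4*x.


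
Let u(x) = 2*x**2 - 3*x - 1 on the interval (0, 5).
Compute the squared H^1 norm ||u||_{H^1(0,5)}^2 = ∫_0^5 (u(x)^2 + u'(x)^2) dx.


||u||_{H^1}^2 = 1325

The H^1 norm (squared) on an interval (0, L) is
  ||u||_{H^1}^2 = ∫_0^L u(x)^2 dx + ∫_0^L u'(x)^2 dx.
Compute u'(x) = 4*x - 3.
Then u(x)^2 = 4*x**4 - 12*x**3 + 5*x**2 + 6*x + 1 and u'(x)^2 = 16*x**2 - 24*x + 9.
Integrate each monomial from 0 to 5 using ∫_0^5 c·x^n dx = c·5^(n+1)/(n+1):
  ∫_0^5 u(x)^2 dx = ∫_0^5 (4*x^4 - 12*x^3 + 5*x^2 + 6*x + 1) dx. Term by term:
    ∫_0^5 4*x^4 dx = 2500;  ∫_0^5 -12*x^3 dx = -1875;  ∫_0^5 5*x^2 dx = 625/3;
    ∫_0^5 6*x dx = 75;  ∫_0^5 1 dx = 5.
  Sum: 2500 − 1875 + 625/3 + 75 + 5 = 2740/3.
  ∫_0^5 u'(x)^2 dx = ∫_0^5 (16*x^2 - 24*x + 9) dx. Term by term:
    ∫_0^5 16*x^2 dx = 2000/3;  ∫_0^5 -24*x dx = -300;  ∫_0^5 9 dx = 45.
  Sum: 2000/3 − 300 + 45 = 1235/3.
Adding: ||u||_{H^1}^2 = 2740/3 + 1235/3 = 1325.


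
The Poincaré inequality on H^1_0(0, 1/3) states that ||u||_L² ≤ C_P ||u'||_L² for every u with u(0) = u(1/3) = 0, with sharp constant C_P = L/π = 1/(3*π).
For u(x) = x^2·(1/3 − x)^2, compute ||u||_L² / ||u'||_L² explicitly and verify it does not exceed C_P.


||u||_L² / ||u'||_L² = sqrt(3)/18 < C_P = 1/(3*π).

u(x) = x^2·(1/3 − x)^2, so u'(x) = 2*x*(3*x - 1)*(6*x - 1)/9.
u(x) = x^2·(1/3 − x)^2 vanishes at x = 0 and x = 1/3, so u ∈ H^1_0(0, 1/3). Differentiate via the product rule and integrate the resulting polynomials term by term.
  ∫_0^1/3 u² dx = ∫_0^1/3 (x^8 - 4*x^7/3 + 2*x^6/3 - 4*x^5/27 + x^4/81) dx. Term by term:
    ∫_0^1/3 x^8 dx = 1/177147;  ∫_0^1/3 -4*x^7/3 dx = -1/39366;  ∫_0^1/3 2*x^6/3 dx = 2/45927;
    ∫_0^1/3 -4*x^5/27 dx = -2/59049;  ∫_0^1/3 x^4/81 dx = 1/98415.
  Sum: 1/177147 − 1/39366 + 2/45927 − 2/59049 + 1/98415 = 1/12400290.
  ∫_0^1/3 (u')² dx = ∫_0^1/3 (16*x^6 - 16*x^5 + 52*x^4/9 - 8*x^3/9 + 4*x^2/81) dx. Term by term:
    ∫_0^1/3 16*x^6 dx = 16/15309;  ∫_0^1/3 -16*x^5 dx = -8/2187;  ∫_0^1/3 52*x^4/9 dx = 52/10935;
    ∫_0^1/3 -8*x^3/9 dx = -2/729;  ∫_0^1/3 4*x^2/81 dx = 4/6561.
  Sum: 16/15309 − 8/2187 + 52/10935 − 2/729 + 4/6561 = 2/229635.
∫_0^1/3 u² dx = 1/12400290, so ||u||_L² = sqrt(210)/51030.
∫_0^1/3 (u')² dx = 2/229635, so ||u'||_L² = sqrt(70)/2835.
Ratio ||u||_L² / ||u'||_L² = sqrt(3)/18.
Sharp Poincaré constant on H^1_0(0, 1/3) is C_P = L/π = 1/(3*π), achieved by sin(3*π·x).
A polynomial bump cannot attain the sharp Poincaré constant (only the first sine eigenfunction does), so the ratio is strictly less than C_P, consistent with ||u||_L² ≤ C_P ||u'||_L².


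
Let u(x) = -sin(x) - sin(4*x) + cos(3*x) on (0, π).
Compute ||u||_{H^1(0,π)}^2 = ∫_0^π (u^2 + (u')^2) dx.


||u||_{H^1(0,π)}^2 = -160/7 + 29*π/2

u'(x) = -3*sin(3*x) - cos(x) - 4*cos(4*x).
Expand u² and (u')² and integrate term by term on (0, π), using: for integers n ≥ 1, ∫_0^π sin²(nx) dx = ∫_0^π cos²(nx) dx = π/2; for n ≠ n', ∫_0^π sin(nx)sin(n'x) dx = ∫_0^π cos(nx)cos(n'x) dx = 0; and by product-to-sum, ∫_0^π sin(nx)cos(n'x) dx = ½∫_0^π [sin((n+n')x) + sin((n−n')x)] dx, which is 0 when n+n' is even and 2n/(n²−n'²) when n+n' is odd (it need not vanish on (0, π)).
  u² squared terms: (-1)²·∫sin(x)² dx = 1·π/2 = π/2;  (-1)²·∫sin(4x)² dx = 1·π/2 = π/2;  (1)²·∫cos(3x)² dx = 1·π/2 = π/2.
  u² cross terms: 2·(-1)·(-1)·∫sin(x)·sin(4x) dx = 2·(0) = 0;  2·(-1)·(1)·∫sin(x)·cos(3x) dx = -2·(0) = 0;  2·(-1)·(1)·∫sin(4x)·cos(3x) dx = -2·(8/7) = -16/7.
  So ∫_0^π u² dx = π/2 + π/2 + π/2 + 0 + 0 − 16/7 = -16/7 + 3*π/2.
  (u')² squared terms: (-1)²·∫cos(x)² dx = 1·π/2 = π/2;  (-4)²·∫cos(4x)² dx = 16·π/2 = 8*π;  (-3)²·∫sin(3x)² dx = 9·π/2 = 9*π/2.
  (u')² cross terms: 2·(-1)·(-4)·∫cos(x)·cos(4x) dx = 8·(0) = 0;  2·(-1)·(-3)·∫cos(x)·sin(3x) dx = 6·(0) = 0;  2·(-4)·(-3)·∫cos(4x)·sin(3x) dx = 24·(-6/7) = -144/7.
  So ∫_0^π (u')² dx = π/2 + 8*π + 9*π/2 + 0 + 0 − 144/7 = -144/7 + 13*π.
||u||_{H^1}^2 = (-16/7 + 3*π/2) + (-144/7 + 13*π) = -160/7 + 29*π/2.


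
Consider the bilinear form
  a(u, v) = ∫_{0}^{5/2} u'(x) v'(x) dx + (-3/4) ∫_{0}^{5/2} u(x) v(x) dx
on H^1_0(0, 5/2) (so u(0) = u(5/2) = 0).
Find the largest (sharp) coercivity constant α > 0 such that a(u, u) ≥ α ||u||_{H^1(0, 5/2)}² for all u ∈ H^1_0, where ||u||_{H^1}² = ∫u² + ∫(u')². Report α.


α = (-75 + 16*π^2)/(4*(25 + 4*π^2))

Coercivity of a(·,·) on H^1_0(0, 5/2) means a(u, u) ≥ α ||u||_{H^1}² for every u ∈ H^1_0.
The interval has length L = 5/2, and Poincaré/coercivity depend only on L. Here a(u, u) = ∫(u')² + (-3/4)·∫u².
Here c = -3/4 < 0 with |c| < (π/L)² = 4*π^2/25, so coercivity still holds. The condition a(u,u) ≥ α||u||_{H^1}² reads (1−α)∫(u')² ≥ (α−c)∫u². Any admissible α is ≤ 1 (rapidly oscillating u have ∫u²/∫(u')² → 0), and α = 1 would force 0 ≥ (1−c)∫u², impossible since c < 1; so 1−α > 0. By the sharp Poincaré inequality on H^1_0 of an interval of length L, ∫(u')² ≥ (π/L)²∫u² with equality for the first sine mode sin(π(x−x₀)/L) (x₀ the left endpoint), so the inequality holds for all u iff (1−α)(π/L)² ≥ α − c, i.e. α ≤ ((π/L)² + c)/((π/L)² + 1) = (1 + c(L/π)²)/(1 + (L/π)²). (Direct route, valid since c ≤ 0: Poincaré gives c∫u² ≥ c(L/π)²∫(u')², so a(u,u) ≥ (1 + c(L/π)²)∫(u')², while ||u||_{H^1}² ≤ (1 + (L/π)²)∫(u')²; dividing yields the same α.) With (π/L)² = 4*π^2/25 and c = -3/4, the largest admissible constant is α = ((π/L)² + c)/((π/L)² + 1).
Simplifying, α = (-75 + 16*π^2)/(4*(25 + 4*π^2)).


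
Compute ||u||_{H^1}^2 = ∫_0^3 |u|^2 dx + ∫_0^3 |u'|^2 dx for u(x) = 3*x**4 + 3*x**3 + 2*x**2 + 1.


||u||_{H^1}^2 = 17436813/140

The H^1 norm (squared) on an interval (0, L) is
  ||u||_{H^1}^2 = ∫_0^L u(x)^2 dx + ∫_0^L u'(x)^2 dx.
Compute u'(x) = 12*x**3 + 9*x**2 + 4*x.
Then u(x)^2 = 9*x**8 + 18*x**7 + 21*x**6 + 12*x**5 + 10*x**4 + 6*x**3 + 4*x**2 + 1 and u'(x)^2 = 144*x**6 + 216*x**5 + 177*x**4 + 72*x**3 + 16*x**2.
Integrate each monomial from 0 to 3 using ∫_0^3 c·x^n dx = c·3^(n+1)/(n+1):
  ∫_0^3 u(x)^2 dx = ∫_0^3 (9*x^8 + 18*x^7 + 21*x^6 + 12*x^5 + 10*x^4 + 6*x^3 + 4*x^2 + 1) dx. Term by term:
    ∫_0^3 9*x^8 dx = 19683;  ∫_0^3 18*x^7 dx = 59049/4;  ∫_0^3 21*x^6 dx = 6561;
    ∫_0^3 12*x^5 dx = 1458;  ∫_0^3 10*x^4 dx = 486;  ∫_0^3 6*x^3 dx = 243/2;
    ∫_0^3 4*x^2 dx = 36;  ∫_0^3 1 dx = 3.
  Sum: 19683 + 59049/4 + 6561 + 1458 + 486 + 243/2 + 36 + 3 = 172443/4.
  ∫_0^3 u'(x)^2 dx = ∫_0^3 (144*x^6 + 216*x^5 + 177*x^4 + 72*x^3 + 16*x^2) dx. Term by term:
    ∫_0^3 144*x^6 dx = 314928/7;  ∫_0^3 216*x^5 dx = 26244;  ∫_0^3 177*x^4 dx = 43011/5;
    ∫_0^3 72*x^3 dx = 1458;  ∫_0^3 16*x^2 dx = 144.
  Sum: 314928/7 + 26244 + 43011/5 + 1458 + 144 = 2850327/35.
Adding: ||u||_{H^1}^2 = 172443/4 + 2850327/35 = 17436813/140.


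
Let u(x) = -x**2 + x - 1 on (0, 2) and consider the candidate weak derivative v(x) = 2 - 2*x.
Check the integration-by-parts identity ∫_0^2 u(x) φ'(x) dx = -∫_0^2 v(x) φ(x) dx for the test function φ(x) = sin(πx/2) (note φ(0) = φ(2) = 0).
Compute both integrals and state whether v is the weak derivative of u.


LHS = 4/π, RHS = 0. No, v is not the weak derivative of u.

u(x) = -x**2 + x - 1, classical derivative u'(x) = 1 - 2*x.
φ(x) = sin(πx/2), so φ'(x) = π*cos(π*x/2)/2.
Note φ(0) = φ(2) = 0, so the boundary term u·φ vanishes.
LHS = ∫_0^2 u(x) φ'(x) dx = ∫_0^2 (-π*x^2*cos(π*x/2)/2 + π*x*cos(π*x/2)/2 - π*cos(π*x/2)/2) dx. Term by term:
  ∫_0^2 -π*cos(π*x/2)/2 dx = 0;  ∫_0^2 π*x*cos(π*x/2)/2 dx = -4/π;  ∫_0^2 -π*x^2*cos(π*x/2)/2 dx = 8/π.
Sum: 0 − 4/π + 8/π = 4/π.
So LHS = 4/π.
∫_0^2 v(x) φ(x) dx = ∫_0^2 (-2*x*sin(π*x/2) + 2*sin(π*x/2)) dx. Term by term:
  ∫_0^2 2*sin(π*x/2) dx = 8/π;  ∫_0^2 -2*x*sin(π*x/2) dx = -8/π.
Sum: 8/π − 8/π = 0.
So RHS = -∫_0^2 v(x) φ(x) dx = 0.
LHS − RHS = 4/π ≠ 0, so the identity fails.
(For a valid weak derivative the identity must hold for EVERY test function, in particular this one. The failure shows v is NOT the weak derivative of u.)
Correct weak derivative would be u'(x) = 1 - 2*x.


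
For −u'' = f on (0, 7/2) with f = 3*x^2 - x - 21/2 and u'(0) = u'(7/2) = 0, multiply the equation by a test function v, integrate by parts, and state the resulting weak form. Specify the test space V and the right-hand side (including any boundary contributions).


V = H^1(0, 7/2) (no boundary constraint on v; u is determined up to an additive constant); weak form: ∫_0^7/2 u'v' dx = ∫_0^7/2 (3*x^2 - x - 21/2) v dx for all v ∈ V.

Multiply both sides by a test function v and integrate from 0 to 7/2:
  ∫_0^7/2 −u''(x) v(x) dx = ∫_0^7/2 f(x) v(x) dx.
Integrate the LHS by parts once:
  ∫_0^7/2 −u'' v dx = −[u'(x) v(x)]_0^7/2 + ∫_0^7/2 u'(x) v'(x) dx.
Thus ∫_0^7/2 u'(x) v'(x) dx = ∫_0^7/2 f(x) v(x) dx + [u'(x) v(x)]_0^7/2.
Choose V so that boundary terms are either known or forced to vanish.
u has homogeneous Neumann: u'(0) = u'(7/2) = 0. So [u' v]_0^7/2 = 0·v(7/2) − 0·v(0) = 0 for any v; take V = H^1(0, 7/2).
Weak formulation: find u (satisfying any essential BC) such that ∫_0^7/2 u'(x) v'(x) dx = ∫_0^7/2 f v dx for all v ∈ V (homogeneous Neumann, so boundary terms vanish).
Substituting f(x) = 3*x^2 - x - 21/2, the right-hand side is ∫_0^7/2 (3*x^2 - x - 21/2) v dx.
Compatibility check (pure Neumann): taking v ≡ 1 ∈ V gives 0 = ∫_0^7/2 f dx + (0) − (0), i.e. ∫_0^7/2 f dx must equal u'(0) − u'(7/2) = 0. Indeed ∫_0^7/2 (3*x^2 - x - 21/2) dx = 0, so the data are compatible. The solution is then unique only up to an additive constant (fix it e.g. by requiring ∫_0^7/2 u dx = 0).


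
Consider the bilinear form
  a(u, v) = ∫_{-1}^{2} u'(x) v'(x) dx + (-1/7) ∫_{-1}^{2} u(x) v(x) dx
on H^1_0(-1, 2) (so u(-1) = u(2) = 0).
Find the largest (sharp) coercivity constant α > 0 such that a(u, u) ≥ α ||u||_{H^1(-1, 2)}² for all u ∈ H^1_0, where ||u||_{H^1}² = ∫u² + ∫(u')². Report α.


α = (-9/7 + π^2)/(9 + π^2)

Coercivity of a(·,·) on H^1_0(-1, 2) means a(u, u) ≥ α ||u||_{H^1}² for every u ∈ H^1_0.
The interval has length L = 3, and Poincaré/coercivity depend only on L. Here a(u, u) = ∫(u')² + (-1/7)·∫u².
Here c = -1/7 < 0 with |c| < (π/L)² = π^2/9, so coercivity still holds. The condition a(u,u) ≥ α||u||_{H^1}² reads (1−α)∫(u')² ≥ (α−c)∫u². Any admissible α is ≤ 1 (rapidly oscillating u have ∫u²/∫(u')² → 0), and α = 1 would force 0 ≥ (1−c)∫u², impossible since c < 1; so 1−α > 0. By the sharp Poincaré inequality on H^1_0 of an interval of length L, ∫(u')² ≥ (π/L)²∫u² with equality for the first sine mode sin(π(x−x₀)/L) (x₀ the left endpoint), so the inequality holds for all u iff (1−α)(π/L)² ≥ α − c, i.e. α ≤ ((π/L)² + c)/((π/L)² + 1) = (1 + c(L/π)²)/(1 + (L/π)²). (Direct route, valid since c ≤ 0: Poincaré gives c∫u² ≥ c(L/π)²∫(u')², so a(u,u) ≥ (1 + c(L/π)²)∫(u')², while ||u||_{H^1}² ≤ (1 + (L/π)²)∫(u')²; dividing yields the same α.) With (π/L)² = π^2/9 and c = -1/7, the largest admissible constant is α = ((π/L)² + c)/((π/L)² + 1).
Simplifying, α = (-9/7 + π^2)/(9 + π^2).


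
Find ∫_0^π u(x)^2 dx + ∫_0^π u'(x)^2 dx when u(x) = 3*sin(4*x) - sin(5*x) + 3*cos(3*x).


||u||_{H^1(0,π)}^2 = 1440/7 + 269*π/2

u'(x) = -9*sin(3*x) + 12*cos(4*x) - 5*cos(5*x).
Expand u² and (u')² and integrate term by term on (0, π), using: for integers n ≥ 1, ∫_0^π sin²(nx) dx = ∫_0^π cos²(nx) dx = π/2; for n ≠ n', ∫_0^π sin(nx)sin(n'x) dx = ∫_0^π cos(nx)cos(n'x) dx = 0; and by product-to-sum, ∫_0^π sin(nx)cos(n'x) dx = ½∫_0^π [sin((n+n')x) + sin((n−n')x)] dx, which is 0 when n+n' is even and 2n/(n²−n'²) when n+n' is odd (it need not vanish on (0, π)).
  u² squared terms: (-1)²·∫sin(5x)² dx = 1·π/2 = π/2;  (3)²·∫cos(3x)² dx = 9·π/2 = 9*π/2;  (3)²·∫sin(4x)² dx = 9·π/2 = 9*π/2.
  u² cross terms: 2·(-1)·(3)·∫sin(5x)·cos(3x) dx = -6·(0) = 0;  2·(-1)·(3)·∫sin(5x)·sin(4x) dx = -6·(0) = 0;  2·(3)·(3)·∫cos(3x)·sin(4x) dx = 18·(8/7) = 144/7.
  So ∫_0^π u² dx = π/2 + 9*π/2 + 9*π/2 + 0 + 0 + 144/7 = 144/7 + 19*π/2.
  (u')² squared terms: (-9)²·∫sin(3x)² dx = 81·π/2 = 81*π/2;  (-5)²·∫cos(5x)² dx = 25·π/2 = 25*π/2;  (12)²·∫cos(4x)² dx = 144·π/2 = 72*π.
  (u')² cross terms: 2·(-9)·(-5)·∫sin(3x)·cos(5x) dx = 90·(0) = 0;  2·(-9)·(12)·∫sin(3x)·cos(4x) dx = -216·(-6/7) = 1296/7;  2·(-5)·(12)·∫cos(5x)·cos(4x) dx = -120·(0) = 0.
  So ∫_0^π (u')² dx = 81*π/2 + 25*π/2 + 72*π + 0 + 1296/7 + 0 = 1296/7 + 125*π.
||u||_{H^1}^2 = (144/7 + 19*π/2) + (1296/7 + 125*π) = 1440/7 + 269*π/2.


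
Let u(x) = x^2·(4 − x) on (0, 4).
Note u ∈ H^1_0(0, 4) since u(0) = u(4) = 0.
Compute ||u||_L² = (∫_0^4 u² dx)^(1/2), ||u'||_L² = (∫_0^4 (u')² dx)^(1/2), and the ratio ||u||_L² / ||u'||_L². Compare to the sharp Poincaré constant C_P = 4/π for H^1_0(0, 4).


||u||_L² / ||u'||_L² = 2*sqrt(14)/7 < C_P = 4/π.

u(x) = x^2·(4 − x), so u'(x) = x*(8 - 3*x).
u(x) = x^2·(4 − x) vanishes at x = 0 and x = 4, so u ∈ H^1_0(0, 4). Differentiate via the product rule and integrate the resulting polynomials term by term.
  ∫_0^4 u² dx = ∫_0^4 (x^6 - 8*x^5 + 16*x^4) dx. Term by term:
    ∫_0^4 x^6 dx = 16384/7;  ∫_0^4 -8*x^5 dx = -16384/3;  ∫_0^4 16*x^4 dx = 16384/5.
  Sum: 16384/7 − 16384/3 + 16384/5 = 16384/105.
  ∫_0^4 (u')² dx = ∫_0^4 (9*x^4 - 48*x^3 + 64*x^2) dx. Term by term:
    ∫_0^4 9*x^4 dx = 9216/5;  ∫_0^4 -48*x^3 dx = -3072;  ∫_0^4 64*x^2 dx = 4096/3.
  Sum: 9216/5 − 3072 + 4096/3 = 2048/15.
∫_0^4 u² dx = 16384/105, so ||u||_L² = 128*sqrt(105)/105.
∫_0^4 (u')² dx = 2048/15, so ||u'||_L² = 32*sqrt(30)/15.
Ratio ||u||_L² / ||u'||_L² = 2*sqrt(14)/7.
Sharp Poincaré constant on H^1_0(0, 4) is C_P = L/π = 4/π, achieved by sin(π/4·x).
A polynomial bump cannot attain the sharp Poincaré constant (only the first sine eigenfunction does), so the ratio is strictly less than C_P, consistent with ||u||_L² ≤ C_P ||u'||_L².


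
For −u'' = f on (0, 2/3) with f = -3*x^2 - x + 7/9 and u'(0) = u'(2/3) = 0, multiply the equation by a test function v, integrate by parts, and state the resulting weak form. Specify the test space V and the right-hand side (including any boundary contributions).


V = H^1(0, 2/3) (no boundary constraint on v; u is determined up to an additive constant); weak form: ∫_0^2/3 u'v' dx = ∫_0^2/3 (-3*x^2 - x + 7/9) v dx for all v ∈ V.

Multiply both sides by a test function v and integrate from 0 to 2/3:
  ∫_0^2/3 −u''(x) v(x) dx = ∫_0^2/3 f(x) v(x) dx.
Integrate the LHS by parts once:
  ∫_0^2/3 −u'' v dx = −[u'(x) v(x)]_0^2/3 + ∫_0^2/3 u'(x) v'(x) dx.
Thus ∫_0^2/3 u'(x) v'(x) dx = ∫_0^2/3 f(x) v(x) dx + [u'(x) v(x)]_0^2/3.
Choose V so that boundary terms are either known or forced to vanish.
u has homogeneous Neumann: u'(0) = u'(2/3) = 0. So [u' v]_0^2/3 = 0·v(2/3) − 0·v(0) = 0 for any v; take V = H^1(0, 2/3).
Weak formulation: find u (satisfying any essential BC) such that ∫_0^2/3 u'(x) v'(x) dx = ∫_0^2/3 f v dx for all v ∈ V (homogeneous Neumann, so boundary terms vanish).
Substituting f(x) = -3*x^2 - x + 7/9, the right-hand side is ∫_0^2/3 (-3*x^2 - x + 7/9) v dx.
Compatibility check (pure Neumann): taking v ≡ 1 ∈ V gives 0 = ∫_0^2/3 f dx + (0) − (0), i.e. ∫_0^2/3 f dx must equal u'(0) − u'(2/3) = 0. Indeed ∫_0^2/3 (-3*x^2 - x + 7/9) dx = 0, so the data are compatible. The solution is then unique only up to an additive constant (fix it e.g. by requiring ∫_0^2/3 u dx = 0).


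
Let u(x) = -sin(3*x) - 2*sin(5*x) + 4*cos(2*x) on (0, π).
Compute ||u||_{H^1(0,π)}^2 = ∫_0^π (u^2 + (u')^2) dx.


||u||_{H^1(0,π)}^2 = -1808/21 + 97*π

u'(x) = -8*sin(2*x) - 3*cos(3*x) - 10*cos(5*x).
Expand u² and (u')² and integrate term by term on (0, π), using: for integers n ≥ 1, ∫_0^π sin²(nx) dx = ∫_0^π cos²(nx) dx = π/2; for n ≠ n', ∫_0^π sin(nx)sin(n'x) dx = ∫_0^π cos(nx)cos(n'x) dx = 0; and by product-to-sum, ∫_0^π sin(nx)cos(n'x) dx = ½∫_0^π [sin((n+n')x) + sin((n−n')x)] dx, which is 0 when n+n' is even and 2n/(n²−n'²) when n+n' is odd (it need not vanish on (0, π)).
  u² squared terms: (-1)²·∫sin(3x)² dx = 1·π/2 = π/2;  (-2)²·∫sin(5x)² dx = 4·π/2 = 2*π;  (4)²·∫cos(2x)² dx = 16·π/2 = 8*π.
  u² cross terms: 2·(-1)·(-2)·∫sin(3x)·sin(5x) dx = 4·(0) = 0;  2·(-1)·(4)·∫sin(3x)·cos(2x) dx = -8·(6/5) = -48/5;  2·(-2)·(4)·∫sin(5x)·cos(2x) dx = -16·(10/21) = -160/21.
  So ∫_0^π u² dx = π/2 + 2*π + 8*π + 0 − 48/5 − 160/21 = -1808/105 + 21*π/2.
  (u')² squared terms: (-10)²·∫cos(5x)² dx = 100·π/2 = 50*π;  (-8)²·∫sin(2x)² dx = 64·π/2 = 32*π;  (-3)²·∫cos(3x)² dx = 9·π/2 = 9*π/2.
  (u')² cross terms: 2·(-10)·(-8)·∫cos(5x)·sin(2x) dx = 160·(-4/21) = -640/21;  2·(-10)·(-3)·∫cos(5x)·cos(3x) dx = 60·(0) = 0;  2·(-8)·(-3)·∫sin(2x)·cos(3x) dx = 48·(-4/5) = -192/5.
  So ∫_0^π (u')² dx = 50*π + 32*π + 9*π/2 − 640/21 + 0 − 192/5 = -7232/105 + 173*π/2.
||u||_{H^1}^2 = (-1808/105 + 21*π/2) + (-7232/105 + 173*π/2) = -1808/21 + 97*π.


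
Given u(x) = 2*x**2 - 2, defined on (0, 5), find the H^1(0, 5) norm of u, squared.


||u||_{H^1}^2 = 8560/3

The H^1 norm (squared) on an interval (0, L) is
  ||u||_{H^1}^2 = ∫_0^L u(x)^2 dx + ∫_0^L u'(x)^2 dx.
Compute u'(x) = 4*x.
Then u(x)^2 = 4*x**4 - 8*x**2 + 4 and u'(x)^2 = 16*x**2.
Integrate each monomial from 0 to 5 using ∫_0^5 c·x^n dx = c·5^(n+1)/(n+1):
  ∫_0^5 u(x)^2 dx = ∫_0^5 (4*x^4 - 8*x^2 + 4) dx. Term by term:
    ∫_0^5 4*x^4 dx = 2500;  ∫_0^5 -8*x^2 dx = -1000/3;  ∫_0^5 4 dx = 20.
  Sum: 2500 − 1000/3 + 20 = 6560/3.
  ∫_0^5 u'(x)^2 dx = ∫_0^5 (16*x^2) dx. Term by term:
    ∫_0^5 16*x^2 dx = 2000/3.
Adding: ||u||_{H^1}^2 = 6560/3 + 2000/3 = 8560/3.


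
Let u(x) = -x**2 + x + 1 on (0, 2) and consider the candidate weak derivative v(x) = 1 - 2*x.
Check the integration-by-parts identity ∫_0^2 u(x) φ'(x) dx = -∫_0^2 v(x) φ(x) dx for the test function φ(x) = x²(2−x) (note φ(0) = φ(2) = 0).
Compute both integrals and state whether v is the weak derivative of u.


LHS = 28/15, RHS = 28/15. Yes, v = u' weakly.

u(x) = -x**2 + x + 1, classical derivative u'(x) = 1 - 2*x.
φ(x) = x²(2−x), so φ'(x) = x*(4 - 3*x).
Note φ(0) = φ(2) = 0, so the boundary term u·φ vanishes.
LHS = ∫_0^2 u(x) φ'(x) dx = ∫_0^2 (3*x^4 - 7*x^3 + x^2 + 4*x) dx. Term by term:
  ∫_0^2 3*x^4 dx = 96/5;  ∫_0^2 -7*x^3 dx = -28;  ∫_0^2 x^2 dx = 8/3;
  ∫_0^2 4*x dx = 8.
Sum: 96/5 − 28 + 8/3 + 8 = 28/15.
So LHS = 28/15.
∫_0^2 v(x) φ(x) dx = ∫_0^2 (2*x^4 - 5*x^3 + 2*x^2) dx. Term by term:
  ∫_0^2 2*x^4 dx = 64/5;  ∫_0^2 -5*x^3 dx = -20;  ∫_0^2 2*x^2 dx = 16/3.
Sum: 64/5 − 20 + 16/3 = -28/15.
So RHS = -∫_0^2 v(x) φ(x) dx = 28/15.
LHS = RHS, so the identity holds for this test φ.
Moreover u is smooth here and v(x) = u'(x) = 1 - 2*x pointwise, so the identity holds for every test function. Hence v is the weak derivative of u.


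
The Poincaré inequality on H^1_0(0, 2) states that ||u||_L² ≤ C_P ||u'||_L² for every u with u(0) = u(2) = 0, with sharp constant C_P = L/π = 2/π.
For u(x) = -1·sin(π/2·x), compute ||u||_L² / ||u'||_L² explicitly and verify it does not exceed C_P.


||u||_L² / ||u'||_L² = 2/π = C_P.

u(x) = -1·sin(π/2·x), so u'(x) = -π*cos(π*x/2)/2.
Writing u(x) = A·sin(kπx/L) with A = -1 and k = 1, use ∫_0^L sin²(kπx/L) dx = L/2 and ∫_0^L cos²(kπx/L) dx = L/2.
u² = 1·sin²(π/2·x) and (u')² = π^2/4·cos²(π/2·x), and each of sin², cos² integrates to L/2 = 1 over (0, 2).
∫_0^2 u² dx = 1, so ||u||_L² = 1.
∫_0^2 (u')² dx = π^2/4, so ||u'||_L² = π/2.
Ratio ||u||_L² / ||u'||_L² = 2/π.
Sharp Poincaré constant on H^1_0(0, 2) is C_P = L/π = 2/π, achieved by sin(π/2·x).
This is the k = 1 eigenfunction (up to amplitude), so the ratio equals the sharp Poincaré constant exactly.


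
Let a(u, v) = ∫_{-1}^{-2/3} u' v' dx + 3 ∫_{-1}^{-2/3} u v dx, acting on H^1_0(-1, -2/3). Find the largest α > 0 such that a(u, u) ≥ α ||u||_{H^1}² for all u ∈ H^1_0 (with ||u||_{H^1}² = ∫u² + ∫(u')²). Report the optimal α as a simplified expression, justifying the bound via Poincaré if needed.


α = 1

Coercivity of a(·,·) on H^1_0(-1, -2/3) means a(u, u) ≥ α ||u||_{H^1}² for every u ∈ H^1_0.
The interval has length L = 1/3, and Poincaré/coercivity depend only on L. Here a(u, u) = ∫(u')² + (3)·∫u².
Here c = 3 ≥ 1, so a(u,u) = ∫(u')² + c∫u² ≥ ∫(u')² + ∫u² = ||u||_{H^1}², i.e. α = 1 works. No larger α is possible: a(u,u) ≥ α||u||_{H^1}² means (1−α)∫(u')² ≥ (α−c)∫u², and for the modes u_n = sin(nπ(x−x₀)/L) (x₀ the left endpoint) one has ∫u_n²/∫(u_n')² = (L/(nπ))² → 0, so a(u_n,u_n)/||u_n||_{H^1}² → 1. Hence the optimal constant is α = 1.
Therefore α = 1.


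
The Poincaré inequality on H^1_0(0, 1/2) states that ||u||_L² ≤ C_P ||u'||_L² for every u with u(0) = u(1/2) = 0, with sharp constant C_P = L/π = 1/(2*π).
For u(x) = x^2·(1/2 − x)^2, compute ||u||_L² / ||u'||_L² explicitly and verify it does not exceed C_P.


||u||_L² / ||u'||_L² = sqrt(3)/12 < C_P = 1/(2*π).

u(x) = x^2·(1/2 − x)^2, so u'(x) = x*(2*x - 1)*(4*x - 1)/2.
u(x) = x^2·(1/2 − x)^2 vanishes at x = 0 and x = 1/2, so u ∈ H^1_0(0, 1/2). Differentiate via the product rule and integrate the resulting polynomials term by term.
  ∫_0^1/2 u² dx = ∫_0^1/2 (x^8 - 2*x^7 + 3*x^6/2 - x^5/2 + x^4/16) dx. Term by term:
    ∫_0^1/2 x^8 dx = 1/4608;  ∫_0^1/2 -2*x^7 dx = -1/1024;  ∫_0^1/2 3*x^6/2 dx = 3/1792;
    ∫_0^1/2 -x^5/2 dx = -1/768;  ∫_0^1/2 x^4/16 dx = 1/2560.
  Sum: 1/4608 − 1/1024 + 3/1792 − 1/768 + 1/2560 = 1/322560.
  ∫_0^1/2 (u')² dx = ∫_0^1/2 (16*x^6 - 24*x^5 + 13*x^4 - 3*x^3 + x^2/4) dx. Term by term:
    ∫_0^1/2 16*x^6 dx = 1/56;  ∫_0^1/2 -24*x^5 dx = -1/16;  ∫_0^1/2 13*x^4 dx = 13/160;
    ∫_0^1/2 -3*x^3 dx = -3/64;  ∫_0^1/2 x^2/4 dx = 1/96.
  Sum: 1/56 − 1/16 + 13/160 − 3/64 + 1/96 = 1/6720.
∫_0^1/2 u² dx = 1/322560, so ||u||_L² = sqrt(35)/3360.
∫_0^1/2 (u')² dx = 1/6720, so ||u'||_L² = sqrt(105)/840.
Ratio ||u||_L² / ||u'||_L² = sqrt(3)/12.
Sharp Poincaré constant on H^1_0(0, 1/2) is C_P = L/π = 1/(2*π), achieved by sin(2*π·x).
A polynomial bump cannot attain the sharp Poincaré constant (only the first sine eigenfunction does), so the ratio is strictly less than C_P, consistent with ||u||_L² ≤ C_P ||u'||_L².


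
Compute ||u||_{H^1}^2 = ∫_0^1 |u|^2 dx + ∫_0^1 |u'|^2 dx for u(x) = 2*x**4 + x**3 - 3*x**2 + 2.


||u||_{H^1}^2 = 695/126

The H^1 norm (squared) on an interval (0, L) is
  ||u||_{H^1}^2 = ∫_0^L u(x)^2 dx + ∫_0^L u'(x)^2 dx.
Compute u'(x) = 8*x**3 + 3*x**2 - 6*x.
Then u(x)^2 = 4*x**8 + 4*x**7 - 11*x**6 - 6*x**5 + 17*x**4 + 4*x**3 - 12*x**2 + 4 and u'(x)^2 = 64*x**6 + 48*x**5 - 87*x**4 - 36*x**3 + 36*x**2.
Integrate each monomial from 0 to 1 using ∫_0^1 c·x^n dx = c·1^(n+1)/(n+1):
  ∫_0^1 u(x)^2 dx = ∫_0^1 (4*x^8 + 4*x^7 - 11*x^6 - 6*x^5 + 17*x^4 + 4*x^3 - 12*x^2 + 4) dx. Term by term:
    ∫_0^1 4*x^8 dx = 4/9;  ∫_0^1 4*x^7 dx = 1/2;  ∫_0^1 -11*x^6 dx = -11/7;
    ∫_0^1 -6*x^5 dx = -1;  ∫_0^1 17*x^4 dx = 17/5;  ∫_0^1 4*x^3 dx = 1;
    ∫_0^1 -12*x^2 dx = -4;  ∫_0^1 4 dx = 4.
  Sum: 4/9 + 1/2 − 11/7 − 1 + 17/5 + 1 − 4 + 4 = 1747/630.
  ∫_0^1 u'(x)^2 dx = ∫_0^1 (64*x^6 + 48*x^5 - 87*x^4 - 36*x^3 + 36*x^2) dx. Term by term:
    ∫_0^1 64*x^6 dx = 64/7;  ∫_0^1 48*x^5 dx = 8;  ∫_0^1 -87*x^4 dx = -87/5;
    ∫_0^1 -36*x^3 dx = -9;  ∫_0^1 36*x^2 dx = 12.
  Sum: 64/7 + 8 − 87/5 − 9 + 12 = 96/35.
Adding: ||u||_{H^1}^2 = 1747/630 + 96/35 = 695/126.


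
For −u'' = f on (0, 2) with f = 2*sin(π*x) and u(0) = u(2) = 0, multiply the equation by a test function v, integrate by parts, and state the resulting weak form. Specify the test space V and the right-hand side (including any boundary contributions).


V = H^1_0(0, 2) (so v(0) = v(2) = 0); weak form: ∫_0^2 u'v' dx = ∫_0^2 (2*sin(π*x)) v dx for all v ∈ V.

Multiply both sides by a test function v and integrate from 0 to 2:
  ∫_0^2 −u''(x) v(x) dx = ∫_0^2 f(x) v(x) dx.
Integrate the LHS by parts once:
  ∫_0^2 −u'' v dx = −[u'(x) v(x)]_0^2 + ∫_0^2 u'(x) v'(x) dx.
Thus ∫_0^2 u'(x) v'(x) dx = ∫_0^2 f(x) v(x) dx + [u'(x) v(x)]_0^2.
Choose V so that boundary terms are either known or forced to vanish.
u is Dirichlet: u(0) = u(2) = 0. Let V = H^1_0(0, 2); then v(0) = v(2) = 0, and [u' v]_0^2 = 0.
Weak formulation: find u (satisfying any essential BC) such that ∫_0^2 u'(x) v'(x) dx = ∫_0^2 f v dx for all v ∈ V.
Substituting f(x) = 2*sin(π*x), the right-hand side is ∫_0^2 (2*sin(π*x)) v dx.


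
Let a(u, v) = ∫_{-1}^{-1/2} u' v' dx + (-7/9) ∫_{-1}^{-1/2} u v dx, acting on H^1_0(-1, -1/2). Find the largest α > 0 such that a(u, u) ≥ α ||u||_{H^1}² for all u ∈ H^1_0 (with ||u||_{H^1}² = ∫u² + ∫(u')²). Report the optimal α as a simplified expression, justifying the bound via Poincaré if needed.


α = (-7 + 36*π^2)/(9*(1 + 4*π^2))

Coercivity of a(·,·) on H^1_0(-1, -1/2) means a(u, u) ≥ α ||u||_{H^1}² for every u ∈ H^1_0.
The interval has length L = 1/2, and Poincaré/coercivity depend only on L. Here a(u, u) = ∫(u')² + (-7/9)·∫u².
Here c = -7/9 < 0 with |c| < (π/L)² = 4*π^2, so coercivity still holds. The condition a(u,u) ≥ α||u||_{H^1}² reads (1−α)∫(u')² ≥ (α−c)∫u². Any admissible α is ≤ 1 (rapidly oscillating u have ∫u²/∫(u')² → 0), and α = 1 would force 0 ≥ (1−c)∫u², impossible since c < 1; so 1−α > 0. By the sharp Poincaré inequality on H^1_0 of an interval of length L, ∫(u')² ≥ (π/L)²∫u² with equality for the first sine mode sin(π(x−x₀)/L) (x₀ the left endpoint), so the inequality holds for all u iff (1−α)(π/L)² ≥ α − c, i.e. α ≤ ((π/L)² + c)/((π/L)² + 1) = (1 + c(L/π)²)/(1 + (L/π)²). (Direct route, valid since c ≤ 0: Poincaré gives c∫u² ≥ c(L/π)²∫(u')², so a(u,u) ≥ (1 + c(L/π)²)∫(u')², while ||u||_{H^1}² ≤ (1 + (L/π)²)∫(u')²; dividing yields the same α.) With (π/L)² = 4*π^2 and c = -7/9, the largest admissible constant is α = ((π/L)² + c)/((π/L)² + 1).
Simplifying, α = (-7 + 36*π^2)/(9*(1 + 4*π^2)).


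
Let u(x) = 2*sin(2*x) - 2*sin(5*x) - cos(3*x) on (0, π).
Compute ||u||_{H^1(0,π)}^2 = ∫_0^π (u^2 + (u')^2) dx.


||u||_{H^1(0,π)}^2 = 32 + 67*π

u'(x) = 3*sin(3*x) + 4*cos(2*x) - 10*cos(5*x).
Expand u² and (u')² and integrate term by term on (0, π), using: for integers n ≥ 1, ∫_0^π sin²(nx) dx = ∫_0^π cos²(nx) dx = π/2; for n ≠ n', ∫_0^π sin(nx)sin(n'x) dx = ∫_0^π cos(nx)cos(n'x) dx = 0; and by product-to-sum, ∫_0^π sin(nx)cos(n'x) dx = ½∫_0^π [sin((n+n')x) + sin((n−n')x)] dx, which is 0 when n+n' is even and 2n/(n²−n'²) when n+n' is odd (it need not vanish on (0, π)).
  u² squared terms: (-1)²·∫cos(3x)² dx = 1·π/2 = π/2;  (-2)²·∫sin(5x)² dx = 4·π/2 = 2*π;  (2)²·∫sin(2x)² dx = 4·π/2 = 2*π.
  u² cross terms: 2·(-1)·(-2)·∫cos(3x)·sin(5x) dx = 4·(0) = 0;  2·(-1)·(2)·∫cos(3x)·sin(2x) dx = -4·(-4/5) = 16/5;  2·(-2)·(2)·∫sin(5x)·sin(2x) dx = -8·(0) = 0.
  So ∫_0^π u² dx = π/2 + 2*π + 2*π + 0 + 16/5 + 0 = 16/5 + 9*π/2.
  (u')² squared terms: (-10)²·∫cos(5x)² dx = 100·π/2 = 50*π;  (3)²·∫sin(3x)² dx = 9·π/2 = 9*π/2;  (4)²·∫cos(2x)² dx = 16·π/2 = 8*π.
  (u')² cross terms: 2·(-10)·(3)·∫cos(5x)·sin(3x) dx = -60·(0) = 0;  2·(-10)·(4)·∫cos(5x)·cos(2x) dx = -80·(0) = 0;  2·(3)·(4)·∫sin(3x)·cos(2x) dx = 24·(6/5) = 144/5.
  So ∫_0^π (u')² dx = 50*π + 9*π/2 + 8*π + 0 + 0 + 144/5 = 144/5 + 125*π/2.
||u||_{H^1}^2 = (16/5 + 9*π/2) + (144/5 + 125*π/2) = 32 + 67*π.


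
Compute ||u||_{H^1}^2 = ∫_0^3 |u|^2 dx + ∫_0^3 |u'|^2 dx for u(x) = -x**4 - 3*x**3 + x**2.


||u||_{H^1}^2 = 3475809/140

The H^1 norm (squared) on an interval (0, L) is
  ||u||_{H^1}^2 = ∫_0^L u(x)^2 dx + ∫_0^L u'(x)^2 dx.
Compute u'(x) = -4*x**3 - 9*x**2 + 2*x.
Then u(x)^2 = x**8 + 6*x**7 + 7*x**6 - 6*x**5 + x**4 and u'(x)^2 = 16*x**6 + 72*x**5 + 65*x**4 - 36*x**3 + 4*x**2.
Integrate each monomial from 0 to 3 using ∫_0^3 c·x^n dx = c·3^(n+1)/(n+1):
  ∫_0^3 u(x)^2 dx = ∫_0^3 (x^8 + 6*x^7 + 7*x^6 - 6*x^5 + x^4) dx. Term by term:
    ∫_0^3 x^8 dx = 2187;  ∫_0^3 6*x^7 dx = 19683/4;  ∫_0^3 7*x^6 dx = 2187;
    ∫_0^3 -6*x^5 dx = -729;  ∫_0^3 x^4 dx = 243/5.
  Sum: 2187 + 19683/4 + 2187 − 729 + 243/5 = 172287/20.
  ∫_0^3 u'(x)^2 dx = ∫_0^3 (16*x^6 + 72*x^5 + 65*x^4 - 36*x^3 + 4*x^2) dx. Term by term:
    ∫_0^3 16*x^6 dx = 34992/7;  ∫_0^3 72*x^5 dx = 8748;  ∫_0^3 65*x^4 dx = 3159;
    ∫_0^3 -36*x^3 dx = -729;  ∫_0^3 4*x^2 dx = 36.
  Sum: 34992/7 + 8748 + 3159 − 729 + 36 = 113490/7.
Adding: ||u||_{H^1}^2 = 172287/20 + 113490/7 = 3475809/140.


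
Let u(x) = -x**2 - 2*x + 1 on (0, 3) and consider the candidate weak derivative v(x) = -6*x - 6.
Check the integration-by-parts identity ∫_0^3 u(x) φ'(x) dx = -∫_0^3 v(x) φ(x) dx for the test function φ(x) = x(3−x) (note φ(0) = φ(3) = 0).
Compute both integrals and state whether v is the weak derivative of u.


LHS = 45/2, RHS = 135/2. No, v is not the weak derivative of u.

u(x) = -x**2 - 2*x + 1, classical derivative u'(x) = -2*x - 2.
φ(x) = x(3−x), so φ'(x) = 3 - 2*x.
Note φ(0) = φ(3) = 0, so the boundary term u·φ vanishes.
LHS = ∫_0^3 u(x) φ'(x) dx = ∫_0^3 (2*x^3 + x^2 - 8*x + 3) dx. Term by term:
  ∫_0^3 2*x^3 dx = 81/2;  ∫_0^3 x^2 dx = 9;  ∫_0^3 -8*x dx = -36;
  ∫_0^3 3 dx = 9.
Sum: 81/2 + 9 − 36 + 9 = 45/2.
So LHS = 45/2.
∫_0^3 v(x) φ(x) dx = ∫_0^3 (6*x^3 - 12*x^2 - 18*x) dx. Term by term:
  ∫_0^3 6*x^3 dx = 243/2;  ∫_0^3 -12*x^2 dx = -108;  ∫_0^3 -18*x dx = -81.
Sum: 243/2 − 108 − 81 = -135/2.
So RHS = -∫_0^3 v(x) φ(x) dx = 135/2.
LHS − RHS = -45 ≠ 0, so the identity fails.
(For a valid weak derivative the identity must hold for EVERY test function, in particular this one. The failure shows v is NOT the weak derivative of u.)
Correct weak derivative would be u'(x) = -2*x - 2.


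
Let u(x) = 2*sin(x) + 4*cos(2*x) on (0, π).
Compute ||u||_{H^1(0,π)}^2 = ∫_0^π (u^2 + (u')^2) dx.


||u||_{H^1(0,π)}^2 = -160/3 + 44*π

u'(x) = -8*sin(2*x) + 2*cos(x).
Expand u² and (u')² and integrate term by term on (0, π), using: for integers n ≥ 1, ∫_0^π sin²(nx) dx = ∫_0^π cos²(nx) dx = π/2; for n ≠ n', ∫_0^π sin(nx)sin(n'x) dx = ∫_0^π cos(nx)cos(n'x) dx = 0; and by product-to-sum, ∫_0^π sin(nx)cos(n'x) dx = ½∫_0^π [sin((n+n')x) + sin((n−n')x)] dx, which is 0 when n+n' is even and 2n/(n²−n'²) when n+n' is odd (it need not vanish on (0, π)).
  u² squared terms: (2)²·∫sin(x)² dx = 4·π/2 = 2*π;  (4)²·∫cos(2x)² dx = 16·π/2 = 8*π.
  u² cross terms: 2·(2)·(4)·∫sin(x)·cos(2x) dx = 16·(-2/3) = -32/3.
  So ∫_0^π u² dx = 2*π + 8*π − 32/3 = -32/3 + 10*π.
  (u')² squared terms: (-8)²·∫sin(2x)² dx = 64·π/2 = 32*π;  (2)²·∫cos(x)² dx = 4·π/2 = 2*π.
  (u')² cross terms: 2·(-8)·(2)·∫sin(2x)·cos(x) dx = -32·(4/3) = -128/3.
  So ∫_0^π (u')² dx = 32*π + 2*π − 128/3 = -128/3 + 34*π.
||u||_{H^1}^2 = (-32/3 + 10*π) + (-128/3 + 34*π) = -160/3 + 44*π.


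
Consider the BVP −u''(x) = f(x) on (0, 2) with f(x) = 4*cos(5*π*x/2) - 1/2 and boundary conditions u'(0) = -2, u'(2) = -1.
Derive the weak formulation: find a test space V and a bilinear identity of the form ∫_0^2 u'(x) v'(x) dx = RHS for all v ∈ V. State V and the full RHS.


V = H^1(0, 2) (v unrestricted at boundary; u is determined up to an additive constant); weak form: ∫_0^2 u'v' dx = ∫_0^2 (4*cos(5*π*x/2) - 1/2) v dx − v(2) + 2·v(0) for all v ∈ V.

Multiply both sides by a test function v and integrate from 0 to 2:
  ∫_0^2 −u''(x) v(x) dx = ∫_0^2 f(x) v(x) dx.
Integrate the LHS by parts once:
  ∫_0^2 −u'' v dx = −[u'(x) v(x)]_0^2 + ∫_0^2 u'(x) v'(x) dx.
Thus ∫_0^2 u'(x) v'(x) dx = ∫_0^2 f(x) v(x) dx + [u'(x) v(x)]_0^2.
Choose V so that boundary terms are either known or forced to vanish.
u has inhomogeneous Neumann u'(0) = -2, u'(2) = -1. [u' v]_0^2 = (-1)·v(2) − (-2)·v(0) = − v(2) + 2·v(0). Take V = H^1(0, 2); boundary term becomes part of RHS.
Weak formulation: find u (satisfying any essential BC) such that ∫_0^2 u'(x) v'(x) dx = ∫_0^2 f v dx − v(2) + 2·v(0) for all v ∈ V (Neumann data are natural BCs: they enter the RHS as boundary terms).
Substituting f(x) = 4*cos(5*π*x/2) - 1/2, the right-hand side is ∫_0^2 (4*cos(5*π*x/2) - 1/2) v dx − v(2) + 2·v(0).
Compatibility check (pure Neumann): taking v ≡ 1 ∈ V gives 0 = ∫_0^2 f dx + (-1) − (-2), i.e. ∫_0^2 f dx must equal u'(0) − u'(2) = -1. Indeed ∫_0^2 (4*cos(5*π*x/2) - 1/2) dx = -1, so the data are compatible. The solution is then unique only up to an additive constant (fix it e.g. by requiring ∫_0^2 u dx = 0).
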